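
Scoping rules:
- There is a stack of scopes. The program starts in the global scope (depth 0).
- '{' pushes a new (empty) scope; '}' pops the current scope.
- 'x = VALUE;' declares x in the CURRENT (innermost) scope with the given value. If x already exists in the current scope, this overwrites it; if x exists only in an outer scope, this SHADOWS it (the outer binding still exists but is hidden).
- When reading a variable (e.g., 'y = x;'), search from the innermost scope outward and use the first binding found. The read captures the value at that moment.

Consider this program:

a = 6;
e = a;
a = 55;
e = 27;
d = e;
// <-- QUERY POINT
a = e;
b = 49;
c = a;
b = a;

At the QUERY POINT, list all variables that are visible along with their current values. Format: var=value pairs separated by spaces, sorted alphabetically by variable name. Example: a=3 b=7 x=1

Answer: a=55 d=27 e=27

Derivation:
Step 1: declare a=6 at depth 0
Step 2: declare e=(read a)=6 at depth 0
Step 3: declare a=55 at depth 0
Step 4: declare e=27 at depth 0
Step 5: declare d=(read e)=27 at depth 0
Visible at query point: a=55 d=27 e=27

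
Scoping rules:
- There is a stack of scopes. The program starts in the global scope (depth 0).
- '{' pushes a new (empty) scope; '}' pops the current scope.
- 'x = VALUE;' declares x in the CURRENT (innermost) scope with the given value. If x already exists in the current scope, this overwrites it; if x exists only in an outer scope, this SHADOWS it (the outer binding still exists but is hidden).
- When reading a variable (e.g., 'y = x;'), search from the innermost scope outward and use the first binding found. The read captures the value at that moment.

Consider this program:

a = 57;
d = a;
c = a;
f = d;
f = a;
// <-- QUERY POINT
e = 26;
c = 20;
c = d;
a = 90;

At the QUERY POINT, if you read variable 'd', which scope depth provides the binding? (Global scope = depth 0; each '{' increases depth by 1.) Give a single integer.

Answer: 0

Derivation:
Step 1: declare a=57 at depth 0
Step 2: declare d=(read a)=57 at depth 0
Step 3: declare c=(read a)=57 at depth 0
Step 4: declare f=(read d)=57 at depth 0
Step 5: declare f=(read a)=57 at depth 0
Visible at query point: a=57 c=57 d=57 f=57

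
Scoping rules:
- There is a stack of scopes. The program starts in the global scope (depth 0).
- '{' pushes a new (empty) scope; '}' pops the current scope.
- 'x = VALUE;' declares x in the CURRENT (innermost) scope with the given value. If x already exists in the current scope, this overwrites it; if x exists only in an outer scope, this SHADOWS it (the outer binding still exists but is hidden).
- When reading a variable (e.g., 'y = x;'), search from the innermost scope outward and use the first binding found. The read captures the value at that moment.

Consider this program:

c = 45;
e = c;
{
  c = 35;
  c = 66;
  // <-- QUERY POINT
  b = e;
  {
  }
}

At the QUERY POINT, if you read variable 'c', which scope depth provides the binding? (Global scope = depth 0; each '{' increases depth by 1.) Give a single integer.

Step 1: declare c=45 at depth 0
Step 2: declare e=(read c)=45 at depth 0
Step 3: enter scope (depth=1)
Step 4: declare c=35 at depth 1
Step 5: declare c=66 at depth 1
Visible at query point: c=66 e=45

Answer: 1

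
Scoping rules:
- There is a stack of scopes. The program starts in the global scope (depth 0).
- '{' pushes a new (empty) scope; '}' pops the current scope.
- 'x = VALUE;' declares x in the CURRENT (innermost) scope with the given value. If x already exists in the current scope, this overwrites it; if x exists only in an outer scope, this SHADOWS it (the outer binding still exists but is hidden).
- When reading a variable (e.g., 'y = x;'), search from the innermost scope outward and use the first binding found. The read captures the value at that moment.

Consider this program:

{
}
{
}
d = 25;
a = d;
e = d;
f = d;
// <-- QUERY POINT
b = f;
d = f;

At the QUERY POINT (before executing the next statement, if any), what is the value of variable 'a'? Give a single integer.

Answer: 25

Derivation:
Step 1: enter scope (depth=1)
Step 2: exit scope (depth=0)
Step 3: enter scope (depth=1)
Step 4: exit scope (depth=0)
Step 5: declare d=25 at depth 0
Step 6: declare a=(read d)=25 at depth 0
Step 7: declare e=(read d)=25 at depth 0
Step 8: declare f=(read d)=25 at depth 0
Visible at query point: a=25 d=25 e=25 f=25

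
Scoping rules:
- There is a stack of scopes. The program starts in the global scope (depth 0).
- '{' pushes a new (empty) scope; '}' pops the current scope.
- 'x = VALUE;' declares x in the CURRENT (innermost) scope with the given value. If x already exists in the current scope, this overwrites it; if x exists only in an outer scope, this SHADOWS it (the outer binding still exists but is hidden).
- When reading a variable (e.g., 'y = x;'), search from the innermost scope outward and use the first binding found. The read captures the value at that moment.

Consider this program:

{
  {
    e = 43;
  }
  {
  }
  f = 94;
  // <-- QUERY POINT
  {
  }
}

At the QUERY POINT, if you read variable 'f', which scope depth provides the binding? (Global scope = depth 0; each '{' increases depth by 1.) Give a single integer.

Step 1: enter scope (depth=1)
Step 2: enter scope (depth=2)
Step 3: declare e=43 at depth 2
Step 4: exit scope (depth=1)
Step 5: enter scope (depth=2)
Step 6: exit scope (depth=1)
Step 7: declare f=94 at depth 1
Visible at query point: f=94

Answer: 1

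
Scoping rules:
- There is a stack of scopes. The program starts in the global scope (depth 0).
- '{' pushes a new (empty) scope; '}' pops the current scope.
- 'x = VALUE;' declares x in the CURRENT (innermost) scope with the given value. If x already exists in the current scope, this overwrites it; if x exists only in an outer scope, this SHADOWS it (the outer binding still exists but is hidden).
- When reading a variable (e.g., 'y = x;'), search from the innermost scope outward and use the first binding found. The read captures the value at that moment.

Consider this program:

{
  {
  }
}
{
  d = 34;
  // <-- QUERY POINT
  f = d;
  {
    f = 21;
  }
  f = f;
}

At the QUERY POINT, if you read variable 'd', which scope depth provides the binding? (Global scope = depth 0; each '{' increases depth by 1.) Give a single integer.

Step 1: enter scope (depth=1)
Step 2: enter scope (depth=2)
Step 3: exit scope (depth=1)
Step 4: exit scope (depth=0)
Step 5: enter scope (depth=1)
Step 6: declare d=34 at depth 1
Visible at query point: d=34

Answer: 1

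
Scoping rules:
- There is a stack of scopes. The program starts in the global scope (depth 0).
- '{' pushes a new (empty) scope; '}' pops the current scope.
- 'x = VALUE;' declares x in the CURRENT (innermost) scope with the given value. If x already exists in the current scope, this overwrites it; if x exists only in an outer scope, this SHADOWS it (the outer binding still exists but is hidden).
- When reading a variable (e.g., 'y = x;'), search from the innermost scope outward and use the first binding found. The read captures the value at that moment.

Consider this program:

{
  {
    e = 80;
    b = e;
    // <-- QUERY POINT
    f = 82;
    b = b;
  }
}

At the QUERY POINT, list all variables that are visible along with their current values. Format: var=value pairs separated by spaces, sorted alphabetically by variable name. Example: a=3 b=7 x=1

Step 1: enter scope (depth=1)
Step 2: enter scope (depth=2)
Step 3: declare e=80 at depth 2
Step 4: declare b=(read e)=80 at depth 2
Visible at query point: b=80 e=80

Answer: b=80 e=80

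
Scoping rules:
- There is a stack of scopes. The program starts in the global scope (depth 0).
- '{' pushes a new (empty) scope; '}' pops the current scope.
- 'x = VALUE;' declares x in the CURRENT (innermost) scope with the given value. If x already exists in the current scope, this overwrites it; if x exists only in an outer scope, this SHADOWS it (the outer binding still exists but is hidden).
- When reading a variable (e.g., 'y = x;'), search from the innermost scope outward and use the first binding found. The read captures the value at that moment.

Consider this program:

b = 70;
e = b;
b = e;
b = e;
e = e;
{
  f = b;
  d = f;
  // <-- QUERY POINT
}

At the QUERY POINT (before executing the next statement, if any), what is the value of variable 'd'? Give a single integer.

Answer: 70

Derivation:
Step 1: declare b=70 at depth 0
Step 2: declare e=(read b)=70 at depth 0
Step 3: declare b=(read e)=70 at depth 0
Step 4: declare b=(read e)=70 at depth 0
Step 5: declare e=(read e)=70 at depth 0
Step 6: enter scope (depth=1)
Step 7: declare f=(read b)=70 at depth 1
Step 8: declare d=(read f)=70 at depth 1
Visible at query point: b=70 d=70 e=70 f=70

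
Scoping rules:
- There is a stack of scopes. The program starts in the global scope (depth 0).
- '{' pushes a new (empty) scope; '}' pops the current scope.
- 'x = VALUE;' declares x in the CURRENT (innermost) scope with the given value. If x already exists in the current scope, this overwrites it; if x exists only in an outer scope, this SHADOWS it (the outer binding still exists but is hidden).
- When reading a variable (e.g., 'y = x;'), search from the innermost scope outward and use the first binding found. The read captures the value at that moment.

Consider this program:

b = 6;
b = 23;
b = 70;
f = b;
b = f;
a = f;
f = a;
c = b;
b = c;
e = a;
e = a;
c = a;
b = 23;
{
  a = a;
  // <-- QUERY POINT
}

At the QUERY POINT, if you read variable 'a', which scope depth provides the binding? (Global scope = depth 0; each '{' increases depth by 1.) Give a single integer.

Step 1: declare b=6 at depth 0
Step 2: declare b=23 at depth 0
Step 3: declare b=70 at depth 0
Step 4: declare f=(read b)=70 at depth 0
Step 5: declare b=(read f)=70 at depth 0
Step 6: declare a=(read f)=70 at depth 0
Step 7: declare f=(read a)=70 at depth 0
Step 8: declare c=(read b)=70 at depth 0
Step 9: declare b=(read c)=70 at depth 0
Step 10: declare e=(read a)=70 at depth 0
Step 11: declare e=(read a)=70 at depth 0
Step 12: declare c=(read a)=70 at depth 0
Step 13: declare b=23 at depth 0
Step 14: enter scope (depth=1)
Step 15: declare a=(read a)=70 at depth 1
Visible at query point: a=70 b=23 c=70 e=70 f=70

Answer: 1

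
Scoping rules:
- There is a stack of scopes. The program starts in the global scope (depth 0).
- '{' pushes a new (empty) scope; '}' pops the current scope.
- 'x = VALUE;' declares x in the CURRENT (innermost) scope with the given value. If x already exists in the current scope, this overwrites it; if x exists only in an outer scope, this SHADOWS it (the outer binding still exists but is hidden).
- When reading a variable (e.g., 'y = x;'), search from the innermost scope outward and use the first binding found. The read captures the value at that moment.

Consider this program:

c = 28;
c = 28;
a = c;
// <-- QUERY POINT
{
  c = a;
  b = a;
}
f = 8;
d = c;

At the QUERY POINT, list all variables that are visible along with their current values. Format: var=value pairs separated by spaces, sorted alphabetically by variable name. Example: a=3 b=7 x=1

Step 1: declare c=28 at depth 0
Step 2: declare c=28 at depth 0
Step 3: declare a=(read c)=28 at depth 0
Visible at query point: a=28 c=28

Answer: a=28 c=28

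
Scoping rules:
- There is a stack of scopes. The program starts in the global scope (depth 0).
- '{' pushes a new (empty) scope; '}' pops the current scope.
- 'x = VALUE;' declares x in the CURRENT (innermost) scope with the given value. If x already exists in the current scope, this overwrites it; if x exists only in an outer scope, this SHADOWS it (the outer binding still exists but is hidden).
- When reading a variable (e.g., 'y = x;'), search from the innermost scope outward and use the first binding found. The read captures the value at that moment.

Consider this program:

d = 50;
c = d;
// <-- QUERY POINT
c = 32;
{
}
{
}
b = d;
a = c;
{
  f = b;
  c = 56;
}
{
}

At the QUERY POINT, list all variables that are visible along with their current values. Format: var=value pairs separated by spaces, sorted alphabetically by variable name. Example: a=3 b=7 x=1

Answer: c=50 d=50

Derivation:
Step 1: declare d=50 at depth 0
Step 2: declare c=(read d)=50 at depth 0
Visible at query point: c=50 d=50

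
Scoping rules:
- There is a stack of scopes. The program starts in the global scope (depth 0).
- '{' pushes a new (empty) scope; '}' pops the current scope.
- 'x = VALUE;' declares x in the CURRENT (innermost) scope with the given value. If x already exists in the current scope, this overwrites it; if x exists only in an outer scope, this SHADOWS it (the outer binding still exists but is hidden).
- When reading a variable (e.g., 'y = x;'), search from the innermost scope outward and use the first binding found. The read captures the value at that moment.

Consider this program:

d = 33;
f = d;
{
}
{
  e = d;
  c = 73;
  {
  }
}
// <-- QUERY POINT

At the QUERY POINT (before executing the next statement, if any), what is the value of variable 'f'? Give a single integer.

Answer: 33

Derivation:
Step 1: declare d=33 at depth 0
Step 2: declare f=(read d)=33 at depth 0
Step 3: enter scope (depth=1)
Step 4: exit scope (depth=0)
Step 5: enter scope (depth=1)
Step 6: declare e=(read d)=33 at depth 1
Step 7: declare c=73 at depth 1
Step 8: enter scope (depth=2)
Step 9: exit scope (depth=1)
Step 10: exit scope (depth=0)
Visible at query point: d=33 f=33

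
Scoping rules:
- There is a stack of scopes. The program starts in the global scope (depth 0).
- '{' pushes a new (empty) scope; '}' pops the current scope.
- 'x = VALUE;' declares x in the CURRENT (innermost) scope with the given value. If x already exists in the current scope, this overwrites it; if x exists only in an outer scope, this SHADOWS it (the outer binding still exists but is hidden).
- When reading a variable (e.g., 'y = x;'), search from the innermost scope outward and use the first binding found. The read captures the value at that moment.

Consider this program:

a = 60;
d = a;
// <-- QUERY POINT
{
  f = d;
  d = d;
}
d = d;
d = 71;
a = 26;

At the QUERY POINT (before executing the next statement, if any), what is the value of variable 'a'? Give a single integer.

Step 1: declare a=60 at depth 0
Step 2: declare d=(read a)=60 at depth 0
Visible at query point: a=60 d=60

Answer: 60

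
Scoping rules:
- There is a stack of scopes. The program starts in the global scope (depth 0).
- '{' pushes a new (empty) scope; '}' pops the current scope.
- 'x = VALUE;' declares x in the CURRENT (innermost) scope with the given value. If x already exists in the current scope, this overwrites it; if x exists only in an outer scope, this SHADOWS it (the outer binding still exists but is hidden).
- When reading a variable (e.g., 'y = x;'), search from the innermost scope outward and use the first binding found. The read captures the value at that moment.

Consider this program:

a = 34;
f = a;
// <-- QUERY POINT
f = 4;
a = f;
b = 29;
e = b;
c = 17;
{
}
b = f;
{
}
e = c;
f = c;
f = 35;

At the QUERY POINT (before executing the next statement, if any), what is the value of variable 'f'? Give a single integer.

Answer: 34

Derivation:
Step 1: declare a=34 at depth 0
Step 2: declare f=(read a)=34 at depth 0
Visible at query point: a=34 f=34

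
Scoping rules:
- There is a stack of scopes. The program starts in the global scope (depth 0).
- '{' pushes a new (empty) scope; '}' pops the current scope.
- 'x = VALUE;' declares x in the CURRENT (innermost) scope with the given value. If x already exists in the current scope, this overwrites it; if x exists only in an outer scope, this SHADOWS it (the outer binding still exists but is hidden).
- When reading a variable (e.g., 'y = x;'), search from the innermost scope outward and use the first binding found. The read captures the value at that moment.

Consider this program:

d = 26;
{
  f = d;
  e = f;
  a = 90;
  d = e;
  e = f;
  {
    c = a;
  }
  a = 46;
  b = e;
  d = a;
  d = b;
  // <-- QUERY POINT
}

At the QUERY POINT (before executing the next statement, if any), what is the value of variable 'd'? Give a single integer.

Step 1: declare d=26 at depth 0
Step 2: enter scope (depth=1)
Step 3: declare f=(read d)=26 at depth 1
Step 4: declare e=(read f)=26 at depth 1
Step 5: declare a=90 at depth 1
Step 6: declare d=(read e)=26 at depth 1
Step 7: declare e=(read f)=26 at depth 1
Step 8: enter scope (depth=2)
Step 9: declare c=(read a)=90 at depth 2
Step 10: exit scope (depth=1)
Step 11: declare a=46 at depth 1
Step 12: declare b=(read e)=26 at depth 1
Step 13: declare d=(read a)=46 at depth 1
Step 14: declare d=(read b)=26 at depth 1
Visible at query point: a=46 b=26 d=26 e=26 f=26

Answer: 26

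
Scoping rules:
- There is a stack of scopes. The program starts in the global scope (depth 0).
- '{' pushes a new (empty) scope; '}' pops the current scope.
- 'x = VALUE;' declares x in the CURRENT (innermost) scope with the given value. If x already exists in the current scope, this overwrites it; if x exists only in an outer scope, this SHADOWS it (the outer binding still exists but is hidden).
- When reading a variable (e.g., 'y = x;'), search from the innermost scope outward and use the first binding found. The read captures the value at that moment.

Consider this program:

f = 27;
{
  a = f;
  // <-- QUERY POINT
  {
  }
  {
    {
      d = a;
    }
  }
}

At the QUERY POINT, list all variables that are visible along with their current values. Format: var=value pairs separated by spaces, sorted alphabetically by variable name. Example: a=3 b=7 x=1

Answer: a=27 f=27

Derivation:
Step 1: declare f=27 at depth 0
Step 2: enter scope (depth=1)
Step 3: declare a=(read f)=27 at depth 1
Visible at query point: a=27 f=27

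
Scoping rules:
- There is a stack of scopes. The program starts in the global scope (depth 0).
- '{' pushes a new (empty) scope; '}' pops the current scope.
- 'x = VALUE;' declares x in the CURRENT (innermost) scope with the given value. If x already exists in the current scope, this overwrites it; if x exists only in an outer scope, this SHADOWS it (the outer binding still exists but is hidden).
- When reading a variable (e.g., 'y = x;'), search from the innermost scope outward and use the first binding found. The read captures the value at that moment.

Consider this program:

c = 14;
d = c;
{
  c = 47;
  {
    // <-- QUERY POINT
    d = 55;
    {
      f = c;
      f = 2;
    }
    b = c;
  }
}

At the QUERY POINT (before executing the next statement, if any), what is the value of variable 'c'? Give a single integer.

Answer: 47

Derivation:
Step 1: declare c=14 at depth 0
Step 2: declare d=(read c)=14 at depth 0
Step 3: enter scope (depth=1)
Step 4: declare c=47 at depth 1
Step 5: enter scope (depth=2)
Visible at query point: c=47 d=14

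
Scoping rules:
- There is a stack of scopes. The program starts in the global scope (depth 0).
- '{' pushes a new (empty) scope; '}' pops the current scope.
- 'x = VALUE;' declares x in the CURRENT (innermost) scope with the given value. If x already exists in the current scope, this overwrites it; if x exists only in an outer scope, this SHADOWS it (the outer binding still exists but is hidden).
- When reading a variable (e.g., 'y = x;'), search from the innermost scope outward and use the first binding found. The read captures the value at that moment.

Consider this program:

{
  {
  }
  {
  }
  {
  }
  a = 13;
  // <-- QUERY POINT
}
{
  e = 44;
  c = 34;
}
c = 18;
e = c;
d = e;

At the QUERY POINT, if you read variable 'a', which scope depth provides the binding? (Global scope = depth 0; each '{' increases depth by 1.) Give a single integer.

Answer: 1

Derivation:
Step 1: enter scope (depth=1)
Step 2: enter scope (depth=2)
Step 3: exit scope (depth=1)
Step 4: enter scope (depth=2)
Step 5: exit scope (depth=1)
Step 6: enter scope (depth=2)
Step 7: exit scope (depth=1)
Step 8: declare a=13 at depth 1
Visible at query point: a=13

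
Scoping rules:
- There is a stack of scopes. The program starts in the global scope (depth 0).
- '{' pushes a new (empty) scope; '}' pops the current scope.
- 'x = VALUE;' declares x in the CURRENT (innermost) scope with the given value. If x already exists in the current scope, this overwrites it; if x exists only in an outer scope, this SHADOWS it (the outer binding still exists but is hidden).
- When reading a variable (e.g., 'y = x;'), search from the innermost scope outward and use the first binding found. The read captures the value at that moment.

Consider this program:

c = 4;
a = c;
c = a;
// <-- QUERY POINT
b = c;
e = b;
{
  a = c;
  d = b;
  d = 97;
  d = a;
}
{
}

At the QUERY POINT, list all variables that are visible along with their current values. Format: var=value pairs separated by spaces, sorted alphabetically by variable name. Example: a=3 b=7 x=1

Step 1: declare c=4 at depth 0
Step 2: declare a=(read c)=4 at depth 0
Step 3: declare c=(read a)=4 at depth 0
Visible at query point: a=4 c=4

Answer: a=4 c=4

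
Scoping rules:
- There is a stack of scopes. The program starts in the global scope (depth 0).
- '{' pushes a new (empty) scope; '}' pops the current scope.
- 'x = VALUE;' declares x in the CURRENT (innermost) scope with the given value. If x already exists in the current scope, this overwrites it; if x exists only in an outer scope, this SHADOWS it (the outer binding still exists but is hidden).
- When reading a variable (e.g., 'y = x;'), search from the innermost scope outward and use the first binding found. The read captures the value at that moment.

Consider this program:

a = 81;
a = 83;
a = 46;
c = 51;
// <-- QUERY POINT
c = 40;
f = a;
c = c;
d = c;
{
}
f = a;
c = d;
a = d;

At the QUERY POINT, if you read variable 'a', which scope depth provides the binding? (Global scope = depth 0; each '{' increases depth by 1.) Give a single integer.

Answer: 0

Derivation:
Step 1: declare a=81 at depth 0
Step 2: declare a=83 at depth 0
Step 3: declare a=46 at depth 0
Step 4: declare c=51 at depth 0
Visible at query point: a=46 c=51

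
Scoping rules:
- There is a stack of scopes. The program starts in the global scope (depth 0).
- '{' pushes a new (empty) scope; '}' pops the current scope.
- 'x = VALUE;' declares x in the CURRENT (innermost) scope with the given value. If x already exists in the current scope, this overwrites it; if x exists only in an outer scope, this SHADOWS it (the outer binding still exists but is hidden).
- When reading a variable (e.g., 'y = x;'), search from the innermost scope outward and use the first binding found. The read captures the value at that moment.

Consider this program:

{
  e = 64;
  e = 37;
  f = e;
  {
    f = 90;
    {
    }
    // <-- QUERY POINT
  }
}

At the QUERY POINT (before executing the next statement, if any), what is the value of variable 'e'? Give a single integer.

Step 1: enter scope (depth=1)
Step 2: declare e=64 at depth 1
Step 3: declare e=37 at depth 1
Step 4: declare f=(read e)=37 at depth 1
Step 5: enter scope (depth=2)
Step 6: declare f=90 at depth 2
Step 7: enter scope (depth=3)
Step 8: exit scope (depth=2)
Visible at query point: e=37 f=90

Answer: 37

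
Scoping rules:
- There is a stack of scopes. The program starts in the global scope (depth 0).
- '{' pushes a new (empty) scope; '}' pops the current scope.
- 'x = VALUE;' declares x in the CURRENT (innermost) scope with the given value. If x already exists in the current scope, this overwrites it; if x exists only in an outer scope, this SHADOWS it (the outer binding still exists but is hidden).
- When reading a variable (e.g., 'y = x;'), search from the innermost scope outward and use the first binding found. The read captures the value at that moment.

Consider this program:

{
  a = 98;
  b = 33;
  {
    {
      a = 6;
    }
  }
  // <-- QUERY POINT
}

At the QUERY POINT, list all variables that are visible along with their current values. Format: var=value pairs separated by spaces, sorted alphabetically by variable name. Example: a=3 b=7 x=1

Answer: a=98 b=33

Derivation:
Step 1: enter scope (depth=1)
Step 2: declare a=98 at depth 1
Step 3: declare b=33 at depth 1
Step 4: enter scope (depth=2)
Step 5: enter scope (depth=3)
Step 6: declare a=6 at depth 3
Step 7: exit scope (depth=2)
Step 8: exit scope (depth=1)
Visible at query point: a=98 b=33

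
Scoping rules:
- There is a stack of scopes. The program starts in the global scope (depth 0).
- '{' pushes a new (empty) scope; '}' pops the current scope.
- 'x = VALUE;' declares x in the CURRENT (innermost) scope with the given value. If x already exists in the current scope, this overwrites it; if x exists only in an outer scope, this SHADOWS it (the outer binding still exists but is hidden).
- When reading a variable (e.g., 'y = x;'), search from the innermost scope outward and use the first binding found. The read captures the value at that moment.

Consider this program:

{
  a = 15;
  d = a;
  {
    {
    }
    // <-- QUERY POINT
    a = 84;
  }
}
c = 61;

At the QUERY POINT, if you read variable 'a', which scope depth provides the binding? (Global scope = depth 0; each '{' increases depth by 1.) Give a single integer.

Step 1: enter scope (depth=1)
Step 2: declare a=15 at depth 1
Step 3: declare d=(read a)=15 at depth 1
Step 4: enter scope (depth=2)
Step 5: enter scope (depth=3)
Step 6: exit scope (depth=2)
Visible at query point: a=15 d=15

Answer: 1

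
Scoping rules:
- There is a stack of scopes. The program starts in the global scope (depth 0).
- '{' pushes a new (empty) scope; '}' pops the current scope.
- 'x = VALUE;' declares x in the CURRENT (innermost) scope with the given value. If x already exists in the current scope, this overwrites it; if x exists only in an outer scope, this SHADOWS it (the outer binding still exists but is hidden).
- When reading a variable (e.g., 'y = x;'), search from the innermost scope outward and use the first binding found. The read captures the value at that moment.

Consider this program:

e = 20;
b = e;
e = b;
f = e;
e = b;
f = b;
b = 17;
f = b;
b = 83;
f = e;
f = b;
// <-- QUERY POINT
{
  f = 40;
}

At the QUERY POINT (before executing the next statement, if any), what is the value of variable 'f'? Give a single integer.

Step 1: declare e=20 at depth 0
Step 2: declare b=(read e)=20 at depth 0
Step 3: declare e=(read b)=20 at depth 0
Step 4: declare f=(read e)=20 at depth 0
Step 5: declare e=(read b)=20 at depth 0
Step 6: declare f=(read b)=20 at depth 0
Step 7: declare b=17 at depth 0
Step 8: declare f=(read b)=17 at depth 0
Step 9: declare b=83 at depth 0
Step 10: declare f=(read e)=20 at depth 0
Step 11: declare f=(read b)=83 at depth 0
Visible at query point: b=83 e=20 f=83

Answer: 83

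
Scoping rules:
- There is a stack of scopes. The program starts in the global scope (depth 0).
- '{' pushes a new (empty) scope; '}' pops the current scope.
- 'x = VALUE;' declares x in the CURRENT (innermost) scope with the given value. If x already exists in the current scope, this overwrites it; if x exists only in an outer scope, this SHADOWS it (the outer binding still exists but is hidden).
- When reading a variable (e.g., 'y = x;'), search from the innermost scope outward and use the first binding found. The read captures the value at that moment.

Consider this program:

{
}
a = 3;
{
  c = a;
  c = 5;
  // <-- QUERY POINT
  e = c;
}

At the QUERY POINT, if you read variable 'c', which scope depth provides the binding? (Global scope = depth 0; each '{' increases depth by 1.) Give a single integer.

Step 1: enter scope (depth=1)
Step 2: exit scope (depth=0)
Step 3: declare a=3 at depth 0
Step 4: enter scope (depth=1)
Step 5: declare c=(read a)=3 at depth 1
Step 6: declare c=5 at depth 1
Visible at query point: a=3 c=5

Answer: 1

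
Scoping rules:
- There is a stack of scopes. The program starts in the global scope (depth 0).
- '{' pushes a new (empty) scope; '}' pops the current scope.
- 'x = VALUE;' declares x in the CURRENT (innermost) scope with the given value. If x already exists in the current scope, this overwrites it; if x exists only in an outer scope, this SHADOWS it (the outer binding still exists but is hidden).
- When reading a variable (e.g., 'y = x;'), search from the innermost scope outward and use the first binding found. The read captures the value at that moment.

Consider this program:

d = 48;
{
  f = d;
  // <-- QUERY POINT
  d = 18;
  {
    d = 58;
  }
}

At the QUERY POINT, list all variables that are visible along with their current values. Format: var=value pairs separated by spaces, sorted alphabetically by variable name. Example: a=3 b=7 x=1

Answer: d=48 f=48

Derivation:
Step 1: declare d=48 at depth 0
Step 2: enter scope (depth=1)
Step 3: declare f=(read d)=48 at depth 1
Visible at query point: d=48 f=48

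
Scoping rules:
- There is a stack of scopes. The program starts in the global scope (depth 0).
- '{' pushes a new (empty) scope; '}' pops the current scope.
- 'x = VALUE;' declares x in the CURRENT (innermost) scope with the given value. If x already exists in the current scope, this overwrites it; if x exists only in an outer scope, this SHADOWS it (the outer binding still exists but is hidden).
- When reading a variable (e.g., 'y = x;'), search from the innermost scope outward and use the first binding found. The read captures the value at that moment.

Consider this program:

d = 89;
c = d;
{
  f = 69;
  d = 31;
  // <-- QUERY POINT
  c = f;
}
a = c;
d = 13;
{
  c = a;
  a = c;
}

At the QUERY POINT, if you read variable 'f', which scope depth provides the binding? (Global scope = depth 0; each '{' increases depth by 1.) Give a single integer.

Step 1: declare d=89 at depth 0
Step 2: declare c=(read d)=89 at depth 0
Step 3: enter scope (depth=1)
Step 4: declare f=69 at depth 1
Step 5: declare d=31 at depth 1
Visible at query point: c=89 d=31 f=69

Answer: 1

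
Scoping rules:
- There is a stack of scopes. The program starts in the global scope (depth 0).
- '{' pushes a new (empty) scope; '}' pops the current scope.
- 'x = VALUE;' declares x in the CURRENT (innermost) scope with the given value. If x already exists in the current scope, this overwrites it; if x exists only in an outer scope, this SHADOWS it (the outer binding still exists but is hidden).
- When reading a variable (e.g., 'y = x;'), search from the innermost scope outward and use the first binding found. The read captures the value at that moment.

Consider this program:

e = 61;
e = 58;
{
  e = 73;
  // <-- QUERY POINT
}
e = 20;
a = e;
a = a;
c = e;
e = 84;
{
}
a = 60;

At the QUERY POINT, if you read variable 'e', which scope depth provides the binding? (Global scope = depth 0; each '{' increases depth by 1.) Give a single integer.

Step 1: declare e=61 at depth 0
Step 2: declare e=58 at depth 0
Step 3: enter scope (depth=1)
Step 4: declare e=73 at depth 1
Visible at query point: e=73

Answer: 1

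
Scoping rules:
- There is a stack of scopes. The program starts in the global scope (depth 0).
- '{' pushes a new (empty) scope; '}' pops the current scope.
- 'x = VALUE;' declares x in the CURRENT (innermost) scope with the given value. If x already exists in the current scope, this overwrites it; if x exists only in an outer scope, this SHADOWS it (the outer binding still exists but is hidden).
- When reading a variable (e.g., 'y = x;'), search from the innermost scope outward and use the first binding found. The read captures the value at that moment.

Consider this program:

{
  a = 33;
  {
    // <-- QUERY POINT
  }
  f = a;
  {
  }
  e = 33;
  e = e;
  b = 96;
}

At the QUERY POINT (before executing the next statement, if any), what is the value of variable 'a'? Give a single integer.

Answer: 33

Derivation:
Step 1: enter scope (depth=1)
Step 2: declare a=33 at depth 1
Step 3: enter scope (depth=2)
Visible at query point: a=33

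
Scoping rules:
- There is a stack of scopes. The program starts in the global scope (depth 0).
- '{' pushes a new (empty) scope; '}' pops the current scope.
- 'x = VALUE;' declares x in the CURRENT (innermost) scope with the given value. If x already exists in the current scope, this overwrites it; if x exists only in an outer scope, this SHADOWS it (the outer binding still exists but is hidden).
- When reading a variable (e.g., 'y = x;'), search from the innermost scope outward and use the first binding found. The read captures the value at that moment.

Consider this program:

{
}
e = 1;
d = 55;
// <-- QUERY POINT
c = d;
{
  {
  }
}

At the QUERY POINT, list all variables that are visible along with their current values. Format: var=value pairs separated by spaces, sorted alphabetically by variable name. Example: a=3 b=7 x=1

Answer: d=55 e=1

Derivation:
Step 1: enter scope (depth=1)
Step 2: exit scope (depth=0)
Step 3: declare e=1 at depth 0
Step 4: declare d=55 at depth 0
Visible at query point: d=55 e=1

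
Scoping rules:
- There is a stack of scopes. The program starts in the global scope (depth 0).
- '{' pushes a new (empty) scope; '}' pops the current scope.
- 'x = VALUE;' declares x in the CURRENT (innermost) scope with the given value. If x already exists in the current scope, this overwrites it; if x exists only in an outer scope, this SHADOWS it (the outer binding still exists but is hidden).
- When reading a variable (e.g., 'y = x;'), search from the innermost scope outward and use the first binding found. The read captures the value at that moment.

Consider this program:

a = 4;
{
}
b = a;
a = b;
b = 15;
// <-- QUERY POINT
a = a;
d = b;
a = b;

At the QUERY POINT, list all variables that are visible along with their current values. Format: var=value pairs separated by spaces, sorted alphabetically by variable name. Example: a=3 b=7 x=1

Answer: a=4 b=15

Derivation:
Step 1: declare a=4 at depth 0
Step 2: enter scope (depth=1)
Step 3: exit scope (depth=0)
Step 4: declare b=(read a)=4 at depth 0
Step 5: declare a=(read b)=4 at depth 0
Step 6: declare b=15 at depth 0
Visible at query point: a=4 b=15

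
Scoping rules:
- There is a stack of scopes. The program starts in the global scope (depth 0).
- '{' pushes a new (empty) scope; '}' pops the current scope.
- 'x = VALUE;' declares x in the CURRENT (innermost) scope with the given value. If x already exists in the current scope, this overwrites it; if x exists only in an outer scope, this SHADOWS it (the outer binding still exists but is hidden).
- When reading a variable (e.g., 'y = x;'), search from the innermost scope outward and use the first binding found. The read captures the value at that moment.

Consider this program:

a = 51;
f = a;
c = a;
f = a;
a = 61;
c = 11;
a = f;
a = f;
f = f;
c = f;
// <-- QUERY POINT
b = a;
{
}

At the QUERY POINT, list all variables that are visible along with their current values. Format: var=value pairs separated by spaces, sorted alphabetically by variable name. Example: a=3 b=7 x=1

Step 1: declare a=51 at depth 0
Step 2: declare f=(read a)=51 at depth 0
Step 3: declare c=(read a)=51 at depth 0
Step 4: declare f=(read a)=51 at depth 0
Step 5: declare a=61 at depth 0
Step 6: declare c=11 at depth 0
Step 7: declare a=(read f)=51 at depth 0
Step 8: declare a=(read f)=51 at depth 0
Step 9: declare f=(read f)=51 at depth 0
Step 10: declare c=(read f)=51 at depth 0
Visible at query point: a=51 c=51 f=51

Answer: a=51 c=51 f=51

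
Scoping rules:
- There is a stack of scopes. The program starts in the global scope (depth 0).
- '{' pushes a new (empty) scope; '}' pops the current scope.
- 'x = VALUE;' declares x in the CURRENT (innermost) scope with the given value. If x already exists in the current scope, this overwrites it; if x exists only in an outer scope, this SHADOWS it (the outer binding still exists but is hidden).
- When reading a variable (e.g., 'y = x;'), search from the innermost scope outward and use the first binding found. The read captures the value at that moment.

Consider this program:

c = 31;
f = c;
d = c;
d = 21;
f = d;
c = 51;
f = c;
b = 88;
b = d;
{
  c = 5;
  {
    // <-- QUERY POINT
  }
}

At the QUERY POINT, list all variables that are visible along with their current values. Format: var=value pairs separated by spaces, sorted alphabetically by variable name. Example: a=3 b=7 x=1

Step 1: declare c=31 at depth 0
Step 2: declare f=(read c)=31 at depth 0
Step 3: declare d=(read c)=31 at depth 0
Step 4: declare d=21 at depth 0
Step 5: declare f=(read d)=21 at depth 0
Step 6: declare c=51 at depth 0
Step 7: declare f=(read c)=51 at depth 0
Step 8: declare b=88 at depth 0
Step 9: declare b=(read d)=21 at depth 0
Step 10: enter scope (depth=1)
Step 11: declare c=5 at depth 1
Step 12: enter scope (depth=2)
Visible at query point: b=21 c=5 d=21 f=51

Answer: b=21 c=5 d=21 f=51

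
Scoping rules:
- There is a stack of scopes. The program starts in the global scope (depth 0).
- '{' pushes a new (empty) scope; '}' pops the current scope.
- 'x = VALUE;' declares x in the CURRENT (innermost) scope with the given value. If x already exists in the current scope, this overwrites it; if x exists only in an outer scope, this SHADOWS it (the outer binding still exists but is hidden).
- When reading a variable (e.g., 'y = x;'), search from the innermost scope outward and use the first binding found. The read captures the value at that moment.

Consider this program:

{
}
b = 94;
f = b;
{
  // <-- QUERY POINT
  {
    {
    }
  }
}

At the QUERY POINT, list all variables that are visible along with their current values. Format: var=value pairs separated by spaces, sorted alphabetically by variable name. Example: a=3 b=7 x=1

Answer: b=94 f=94

Derivation:
Step 1: enter scope (depth=1)
Step 2: exit scope (depth=0)
Step 3: declare b=94 at depth 0
Step 4: declare f=(read b)=94 at depth 0
Step 5: enter scope (depth=1)
Visible at query point: b=94 f=94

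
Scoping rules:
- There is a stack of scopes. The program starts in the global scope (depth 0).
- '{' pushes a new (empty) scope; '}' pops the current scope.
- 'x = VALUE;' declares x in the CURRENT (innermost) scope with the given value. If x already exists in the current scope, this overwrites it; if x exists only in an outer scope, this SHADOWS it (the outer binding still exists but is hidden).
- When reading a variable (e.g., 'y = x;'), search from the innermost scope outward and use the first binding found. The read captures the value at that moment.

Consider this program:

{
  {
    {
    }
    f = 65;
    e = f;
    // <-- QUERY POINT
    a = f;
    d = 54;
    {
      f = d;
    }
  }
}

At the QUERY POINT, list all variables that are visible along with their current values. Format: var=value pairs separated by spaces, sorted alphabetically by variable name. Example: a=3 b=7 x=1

Step 1: enter scope (depth=1)
Step 2: enter scope (depth=2)
Step 3: enter scope (depth=3)
Step 4: exit scope (depth=2)
Step 5: declare f=65 at depth 2
Step 6: declare e=(read f)=65 at depth 2
Visible at query point: e=65 f=65

Answer: e=65 f=65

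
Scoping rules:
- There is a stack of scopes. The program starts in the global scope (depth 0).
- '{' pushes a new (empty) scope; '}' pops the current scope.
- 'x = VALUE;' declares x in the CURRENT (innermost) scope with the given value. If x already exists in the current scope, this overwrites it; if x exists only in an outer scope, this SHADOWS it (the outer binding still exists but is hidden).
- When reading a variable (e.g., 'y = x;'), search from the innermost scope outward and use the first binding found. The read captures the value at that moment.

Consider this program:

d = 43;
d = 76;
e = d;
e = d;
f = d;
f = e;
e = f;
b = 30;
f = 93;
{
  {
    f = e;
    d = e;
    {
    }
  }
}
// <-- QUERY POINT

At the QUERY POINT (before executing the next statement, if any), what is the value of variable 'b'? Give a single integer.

Answer: 30

Derivation:
Step 1: declare d=43 at depth 0
Step 2: declare d=76 at depth 0
Step 3: declare e=(read d)=76 at depth 0
Step 4: declare e=(read d)=76 at depth 0
Step 5: declare f=(read d)=76 at depth 0
Step 6: declare f=(read e)=76 at depth 0
Step 7: declare e=(read f)=76 at depth 0
Step 8: declare b=30 at depth 0
Step 9: declare f=93 at depth 0
Step 10: enter scope (depth=1)
Step 11: enter scope (depth=2)
Step 12: declare f=(read e)=76 at depth 2
Step 13: declare d=(read e)=76 at depth 2
Step 14: enter scope (depth=3)
Step 15: exit scope (depth=2)
Step 16: exit scope (depth=1)
Step 17: exit scope (depth=0)
Visible at query point: b=30 d=76 e=76 f=93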